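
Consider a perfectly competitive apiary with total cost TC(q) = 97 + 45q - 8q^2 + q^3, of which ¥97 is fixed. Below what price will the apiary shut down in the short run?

The firm shuts down when price falls below the minimum of average variable cost. AVC = VC/q = 45 - 8q + q^2.
dAVC/dq = -8 + 2q = 0 gives q = 4. min AVC = 45 - 8·4 + 4^2 = 29.
For P < ¥29 the firm produces nothing.

¥29 per unit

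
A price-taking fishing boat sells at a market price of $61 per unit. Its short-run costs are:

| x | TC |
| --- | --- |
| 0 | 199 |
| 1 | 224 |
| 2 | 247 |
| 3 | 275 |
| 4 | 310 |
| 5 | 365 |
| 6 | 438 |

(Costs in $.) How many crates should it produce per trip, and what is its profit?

Tabulate TR − TC: x=0: -199; x=1: -163; x=2: -125; x=3: -92; x=4: -66; x=5: -60; x=6: -72.
Profit is maximized at x = 5. AVC there is 166/5 = $33.20 ≤ P, so producing beats shutting down (which would give -$199).

x = 5; profit = -$60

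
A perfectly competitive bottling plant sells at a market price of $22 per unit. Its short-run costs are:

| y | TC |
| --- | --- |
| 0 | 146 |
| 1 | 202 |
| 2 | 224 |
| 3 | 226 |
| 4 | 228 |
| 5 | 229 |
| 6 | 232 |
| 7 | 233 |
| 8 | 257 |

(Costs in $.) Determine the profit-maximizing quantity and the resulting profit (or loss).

y = 7; profit = -$79

Profit at each row (π = 22y − TC): y=0: -146; y=1: -180; y=2: -180; y=3: -160; y=4: -140; y=5: -119; y=6: -100; y=7: -79; y=8: -81.
Profit is maximized at y = 7. AVC there is 87/7 = $12.43 ≤ P, so producing beats shutting down (which would give -$146).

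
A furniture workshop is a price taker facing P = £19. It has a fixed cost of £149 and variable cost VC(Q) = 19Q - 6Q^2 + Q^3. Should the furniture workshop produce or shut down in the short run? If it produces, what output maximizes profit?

Variable cost is VC = 19Q - 6Q^2 + Q^3, so AVC = VC/Q = 19 - 6Q + Q^2 and MC = dTC/dQ = 19 - 12Q + 3Q^2.
AVC hits its minimum where MC = AVC, at Q = 3, giving min AVC = 19 - 6·3 + 3^2 = £10.
P = £19 exceeds min AVC = £10, so the firm stays open.
P = MC gives -12Q + 3Q^2 = 0, with roots 0 and 4. Take the larger (rising MC): Q* = 4.
Check: AVC at Q = 4 is £11 ≤ P, so revenue covers variable cost.
Profit = P·Q − TC = 19·4 − 193 = -£117, a loss, but smaller than the £149 fixed cost the firm would lose by shutting down.

Produce at Q = 4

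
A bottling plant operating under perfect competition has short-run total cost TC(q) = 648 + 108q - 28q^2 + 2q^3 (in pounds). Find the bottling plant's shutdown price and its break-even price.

AVC = 108 - 28q + 2q^2; minimized at q = 7, giving min AVC = £10. That is the shutdown price.
ATC = 648/q + 108 - 28q + 2q^2. Setting dATC/dq = −648/q^2 − 28 + 4q = 0 gives q = 9 (since 4·9^3 − 28·9^2 = 648).
min ATC = 648/9 + 108 − 28·9 + 2·9^2 = £90. That is the break-even price.
Between these two prices the firm operates at a loss; above £90 it earns a profit.

Shutdown price = £10; break-even price = £90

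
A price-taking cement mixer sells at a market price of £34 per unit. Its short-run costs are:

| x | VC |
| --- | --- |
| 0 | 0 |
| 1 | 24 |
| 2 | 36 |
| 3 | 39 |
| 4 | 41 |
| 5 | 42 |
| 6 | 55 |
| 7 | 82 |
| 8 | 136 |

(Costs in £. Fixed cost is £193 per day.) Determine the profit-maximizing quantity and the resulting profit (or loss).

Tabulate TR − TC: x=0: -193; x=1: -183; x=2: -161; x=3: -130; x=4: -98; x=5: -65; x=6: -44; x=7: -37; x=8: -57.
Profit is maximized at x = 7. AVC there is 82/7 = £11.71 ≤ P, so producing beats shutting down (which would give -£193).

x = 7; profit = -£37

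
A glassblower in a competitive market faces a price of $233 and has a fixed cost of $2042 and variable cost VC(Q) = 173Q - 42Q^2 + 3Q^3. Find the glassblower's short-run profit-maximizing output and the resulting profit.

AVC = 173 - 42Q + 3Q^2 has its minimum $26 at Q = 7; price $233 clears that bar, so the firm operates.
With MC = 173 - 84Q + 9Q^2, P = MC on the upward-sloping part at Q* = 10.
TR = 233·10 = 2330. TC = 2042 + 530 = 2572. Profit = 2330 − 2572 = -$242.
By producing, the firm covers all variable cost plus $1800 of fixed cost; shutting down would lose the full $2042.

Profit = -$242 at Q = 10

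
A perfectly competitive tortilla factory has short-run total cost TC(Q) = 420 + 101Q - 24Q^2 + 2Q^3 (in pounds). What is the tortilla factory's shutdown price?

Short-run supply begins at min AVC. From VC = 101Q - 24Q^2 + 2Q^3, AVC = 101 - 24Q + 2Q^2.
dAVC/dQ = -24 + 4Q = 0 gives Q = 6. min AVC = 101 - 24·6 + 2·6^2 = 29.
For P < £29 the firm produces nothing.

£29 per unit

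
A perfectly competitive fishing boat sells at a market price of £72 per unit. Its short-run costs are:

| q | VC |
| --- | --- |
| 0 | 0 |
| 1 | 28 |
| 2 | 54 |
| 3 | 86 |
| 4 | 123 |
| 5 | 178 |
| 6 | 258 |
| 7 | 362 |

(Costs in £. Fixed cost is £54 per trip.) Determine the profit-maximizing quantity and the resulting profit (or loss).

Tabulate TR − TC: q=0: -54; q=1: -10; q=2: 36; q=3: 76; q=4: 111; q=5: 128; q=6: 120; q=7: 88.
Profit is maximized at q = 5. AVC there is 178/5 = £35.60 ≤ P, so producing beats shutting down (which would give -£54).

q = 5; profit = £128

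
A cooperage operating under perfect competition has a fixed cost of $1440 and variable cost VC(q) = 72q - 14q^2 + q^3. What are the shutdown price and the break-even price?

Shutdown price = min AVC. AVC = 72 - 14q + q^2, with vertex at q = 7 and minimum $23.
ATC = 1440/q + 72 - 14q + q^2. Setting dATC/dq = −1440/q^2 − 14 + 2q = 0 gives q = 12 (since 2·12^3 − 14·12^2 = 1440).
min ATC = 1440/12 + 72 − 14·12 + 12^2 = $168. That is the break-even price.
Between these two prices the firm operates at a loss; above $168 it earns a profit.

Shutdown price = $23; break-even price = $168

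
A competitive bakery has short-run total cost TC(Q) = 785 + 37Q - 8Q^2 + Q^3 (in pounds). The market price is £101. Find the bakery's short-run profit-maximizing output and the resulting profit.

Profit = -£273 at Q = 8

AVC = 37 - 8Q + Q^2 has its minimum £21 at Q = 4; price £101 clears that bar, so the firm operates.
With MC = 37 - 16Q + 3Q^2, P = MC on the upward-sloping part at Q* = 8.
TR = 101·8 = 808. TC = 785 + 296 = 1081. Profit = 808 − 1081 = -£273.
By producing, the firm covers all variable cost plus £512 of fixed cost; shutting down would lose the full £785.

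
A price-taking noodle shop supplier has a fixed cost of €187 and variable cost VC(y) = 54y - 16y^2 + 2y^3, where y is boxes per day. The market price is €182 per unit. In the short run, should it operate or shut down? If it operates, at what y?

Produce at y = 8

Variable cost is VC = 54y - 16y^2 + 2y^3, so AVC = VC/y = 54 - 16y + 2y^2 and MC = dTC/dy = 54 - 32y + 6y^2.
AVC is minimized where dAVC/dy = -16 + 4y = 0, at y = 4; min AVC = 54 - 16·4 + 2·4^2 = €22.
Since P = €182 ≥ min AVC = €22, price covers variable cost and the firm should produce.
P = MC gives -128 - 32y + 6y^2 = 0, with roots -8/3 and 8. Take the larger (rising MC): y* = 8.
Check: AVC at y = 8 is €54 ≤ P, so revenue covers variable cost.
Profit = P·y − TC = 182·8 − 619 = €837.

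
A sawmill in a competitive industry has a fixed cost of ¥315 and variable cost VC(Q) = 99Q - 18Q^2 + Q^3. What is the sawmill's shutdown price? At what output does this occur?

¥18 per unit, at Q = 9

Short-run supply begins at min AVC. From VC = 99Q - 18Q^2 + Q^3, AVC = 99 - 18Q + Q^2.
dAVC/dQ = -18 + 2Q = 0 gives Q = 9. min AVC = 99 - 18·9 + 9^2 = 18.
For P < ¥18 the firm produces nothing.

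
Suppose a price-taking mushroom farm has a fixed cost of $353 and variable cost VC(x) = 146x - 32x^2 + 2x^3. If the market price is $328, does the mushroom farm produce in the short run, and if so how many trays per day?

Variable cost is VC = 146x - 32x^2 + 2x^3, so AVC = VC/x = 146 - 32x + 2x^2 and MC = dTC/dx = 146 - 64x + 6x^2.
The AVC parabola has its vertex at x = 32/4 = 8, where AVC = 146 - 32·8 + 2·8^2 = $18.
Since P = $328 ≥ min AVC = $18, price covers variable cost and the firm should produce.
Set P = MC: 328 = 146 - 64x + 6x^2 → -182 - 64x + 6x^2 = 0. The roots are x = -7/3 and x = 13; the profit-maximizing output is on the rising part of MC, so x* = 13.
Check: AVC at x = 13 is $68 ≤ P, so revenue covers variable cost.
Profit = P·x − TC = 328·13 − 1237 = $3027.

Produce at x = 13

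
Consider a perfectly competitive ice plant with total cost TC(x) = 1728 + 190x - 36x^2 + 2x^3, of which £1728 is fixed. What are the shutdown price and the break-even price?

AVC = 190 - 36x + 2x^2; minimized at x = 9, giving min AVC = £28. That is the shutdown price.
ATC = 1728/x + 190 - 36x + 2x^2. Setting dATC/dx = −1728/x^2 − 36 + 4x = 0 gives x = 12 (since 4·12^3 − 36·12^2 = 1728).
min ATC = 1728/12 + 190 − 36·12 + 2·12^2 = £190. That is the break-even price.
Between these two prices the firm operates at a loss; above £190 it earns a profit.

Shutdown price = £28; break-even price = £190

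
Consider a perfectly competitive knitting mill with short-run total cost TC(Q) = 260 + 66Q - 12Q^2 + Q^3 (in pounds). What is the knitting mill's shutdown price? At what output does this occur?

Short-run supply begins at min AVC. From VC = 66Q - 12Q^2 + Q^3, AVC = 66 - 12Q + Q^2.
At the minimum of AVC, MC = AVC. MC = 66 - 24Q + 3Q^2; setting MC = AVC gives 2Q^2 - 12Q = 0, so Q = 6. min AVC = 30.
The firm shuts down for any P below £30.

£30 per unit, at Q = 6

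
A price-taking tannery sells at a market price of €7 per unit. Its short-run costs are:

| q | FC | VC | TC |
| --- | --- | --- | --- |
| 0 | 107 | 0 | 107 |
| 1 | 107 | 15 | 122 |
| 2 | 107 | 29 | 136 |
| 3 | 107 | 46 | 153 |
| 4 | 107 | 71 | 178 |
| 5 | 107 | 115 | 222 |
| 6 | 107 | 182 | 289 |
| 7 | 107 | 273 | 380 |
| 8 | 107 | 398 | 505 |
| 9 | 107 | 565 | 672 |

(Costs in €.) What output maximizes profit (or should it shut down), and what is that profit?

q = 0 (shut down); profit = -€107

Tabulate TR − TC: q=0: -107; q=1: -115; q=2: -122; q=3: -132; q=4: -150; q=5: -187; q=6: -247; q=7: -331; q=8: -449; q=9: -609.
Profit is highest at q = 0. Equivalently, the lowest AVC in the table is 29/2 ≈ €14.50 at q = 2, and P = €7 falls below it — price never covers variable cost, so the firm shuts down and loses only its fixed cost.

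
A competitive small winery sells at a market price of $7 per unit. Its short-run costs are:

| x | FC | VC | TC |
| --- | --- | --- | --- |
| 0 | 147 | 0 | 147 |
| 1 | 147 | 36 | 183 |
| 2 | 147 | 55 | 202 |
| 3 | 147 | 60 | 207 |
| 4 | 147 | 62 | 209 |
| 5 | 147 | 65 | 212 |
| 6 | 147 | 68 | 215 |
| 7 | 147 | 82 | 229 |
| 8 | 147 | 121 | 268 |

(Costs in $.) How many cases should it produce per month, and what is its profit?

Compute π = P·x − TC at each output: x=0: -147; x=1: -176; x=2: -188; x=3: -186; x=4: -181; x=5: -177; x=6: -173; x=7: -180; x=8: -212.
Profit is highest at x = 0. Equivalently, the lowest AVC in the table is 68/6 ≈ $11.33 at x = 6, and P = $7 falls below it — price never covers variable cost, so the firm shuts down and loses only its fixed cost.

x = 0 (shut down); profit = -$147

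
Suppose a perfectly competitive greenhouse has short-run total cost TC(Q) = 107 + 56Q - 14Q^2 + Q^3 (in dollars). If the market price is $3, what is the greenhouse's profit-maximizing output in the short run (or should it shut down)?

Shut down

Strip out fixed cost: VC = 56Q - 14Q^2 + Q^3. Then AVC = 56 - 14Q + Q^2 and MC = 56 - 28Q + 3Q^2.
AVC is minimized where dAVC/dQ = -14 + 2Q = 0, at Q = 7; min AVC = 56 - 14·7 + 7^2 = $7.
Since P = $3 < min AVC = $7, price fails to cover variable cost at any output.
Best response: produce nothing and absorb the $107 fixed cost.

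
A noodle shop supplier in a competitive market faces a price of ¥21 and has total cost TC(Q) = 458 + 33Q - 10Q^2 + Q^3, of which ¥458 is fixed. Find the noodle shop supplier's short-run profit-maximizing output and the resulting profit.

Profit = -¥386 at Q = 6

AVC = 33 - 10Q + Q^2 has its minimum ¥8 at Q = 5; price ¥21 clears that bar, so the firm operates.
With MC = 33 - 20Q + 3Q^2, P = MC on the upward-sloping part at Q* = 6.
TR = 21·6 = 126. TC = 458 + 54 = 512. Profit = 126 − 512 = -¥386.
That loss of ¥386 beats the ¥458 the firm would lose by shutting down; producing recovers ¥72 of fixed cost.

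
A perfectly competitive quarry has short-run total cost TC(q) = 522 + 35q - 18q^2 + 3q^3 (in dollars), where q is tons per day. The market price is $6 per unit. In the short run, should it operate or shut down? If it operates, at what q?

Shut down

Variable cost is VC = 35q - 18q^2 + 3q^3, so AVC = VC/q = 35 - 18q + 3q^2 and MC = dTC/dq = 35 - 36q + 9q^2.
AVC hits its minimum where MC = AVC, at q = 3, giving min AVC = 35 - 18·3 + 3·3^2 = $8.
Since P = $6 < min AVC = $8, price fails to cover variable cost at any output.
Best response: produce nothing and absorb the $522 fixed cost.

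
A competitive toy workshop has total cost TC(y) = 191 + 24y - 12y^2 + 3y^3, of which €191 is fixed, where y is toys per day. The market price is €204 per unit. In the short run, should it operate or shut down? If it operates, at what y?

Strip out fixed cost: VC = 24y - 12y^2 + 3y^3. Then AVC = 24 - 12y + 3y^2 and MC = 24 - 24y + 9y^2.
AVC is minimized where dAVC/dy = -12 + 6y = 0, at y = 2; min AVC = 24 - 12·2 + 3·2^2 = €12.
Since P = €204 ≥ min AVC = €12, price covers variable cost and the firm should produce.
Solving P = MC: -180 - 24y + 9y^2 = 0 ⇒ y = -10/3 or 6. On the upward-sloping branch, y* = 6.
Check: AVC at y = 6 is €60 ≤ P, so revenue covers variable cost.
Profit = P·y − TC = 204·6 − 551 = €673.

Produce at y = 6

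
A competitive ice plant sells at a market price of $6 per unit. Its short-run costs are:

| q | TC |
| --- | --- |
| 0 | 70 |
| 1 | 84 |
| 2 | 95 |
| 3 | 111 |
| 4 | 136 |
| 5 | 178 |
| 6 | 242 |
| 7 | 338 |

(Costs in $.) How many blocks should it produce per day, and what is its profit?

q = 0 (shut down); profit = -$70

Compute π = P·q − TC at each output: q=0: -70; q=1: -78; q=2: -83; q=3: -93; q=4: -112; q=5: -148; q=6: -206; q=7: -296.
Profit is highest at q = 0. Equivalently, the lowest AVC in the table is 25/2 ≈ $12.50 at q = 2, and P = $6 falls below it — price never covers variable cost, so the firm shuts down and loses only its fixed cost.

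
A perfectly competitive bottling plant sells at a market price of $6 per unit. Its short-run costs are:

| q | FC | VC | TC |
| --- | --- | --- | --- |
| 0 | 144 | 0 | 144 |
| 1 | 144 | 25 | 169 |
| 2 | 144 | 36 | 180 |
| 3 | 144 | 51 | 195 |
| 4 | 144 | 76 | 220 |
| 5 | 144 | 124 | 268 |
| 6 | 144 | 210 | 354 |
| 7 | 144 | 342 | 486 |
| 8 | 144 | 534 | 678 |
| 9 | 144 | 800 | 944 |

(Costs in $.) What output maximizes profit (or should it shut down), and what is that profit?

Compute π = P·q − TC at each output: q=0: -144; q=1: -163; q=2: -168; q=3: -177; q=4: -196; q=5: -238; q=6: -318; q=7: -444; q=8: -630; q=9: -890.
Profit is highest at q = 0. Equivalently, the lowest AVC in the table is 51/3 ≈ $17 at q = 3, and P = $6 falls below it — price never covers variable cost, so the firm shuts down and loses only its fixed cost.

q = 0 (shut down); profit = -$144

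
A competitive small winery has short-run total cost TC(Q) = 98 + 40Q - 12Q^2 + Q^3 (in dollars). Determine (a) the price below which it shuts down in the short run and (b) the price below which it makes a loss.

Shutdown price = $4; break-even price = $19

Shutdown price = min AVC. AVC = 40 - 12Q + Q^2, with vertex at Q = 6 and minimum $4.
ATC = 98/Q + 40 - 12Q + Q^2. Setting dATC/dQ = −98/Q^2 − 12 + 2Q = 0 gives Q = 7 (since 2·7^3 − 12·7^2 = 98).
min ATC = 98/7 + 40 − 12·7 + 7^2 = $19. That is the break-even price.
For $4 ≤ P < $19 the firm produces at a loss; below $4 it shuts down.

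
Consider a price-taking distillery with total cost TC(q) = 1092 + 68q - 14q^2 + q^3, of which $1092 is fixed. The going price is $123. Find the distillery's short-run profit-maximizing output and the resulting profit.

Profit = -$124 at q = 11

AVC = 68 - 14q + q^2 has its minimum $19 at q = 7; price $123 clears that bar, so the firm operates.
With MC = 68 - 28q + 3q^2, P = MC on the upward-sloping part at q* = 11.
TR = 123·11 = 1353. TC = 1092 + 385 = 1477. Profit = 1353 − 1477 = -$124.
By producing, the firm covers all variable cost plus $968 of fixed cost; shutting down would lose the full $1092.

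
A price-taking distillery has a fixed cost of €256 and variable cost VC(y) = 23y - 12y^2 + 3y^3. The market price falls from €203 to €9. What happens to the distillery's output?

MC = 23 - 24y + 9y^2; the shutdown threshold is min AVC = €11 (at y = 2).
At P = €203 ≥ min AVC, set P = MC on the rising branch: y = 6.
At P = €9 < min AVC = €11, price no longer covers variable cost at any output, so the firm shuts down: y = 0.

Output falls from 6 to 0 (the firm shuts down)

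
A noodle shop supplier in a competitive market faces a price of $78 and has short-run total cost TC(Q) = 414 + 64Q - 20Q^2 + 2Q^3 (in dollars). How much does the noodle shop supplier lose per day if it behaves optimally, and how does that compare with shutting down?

Profit = -$22 at Q = 7

AVC = 64 - 20Q + 2Q^2 has its minimum $14 at Q = 5; price $78 clears that bar, so the firm operates.
MC = 64 - 40Q + 6Q^2. Setting P = MC and taking the root on the rising branch gives Q* = 7.
TR = 78·7 = 546. TC = 414 + 154 = 568. Profit = 546 − 568 = -$22.
Shutting down would mean losing the fixed cost of $414, so operating at a loss of $22 is better by $392.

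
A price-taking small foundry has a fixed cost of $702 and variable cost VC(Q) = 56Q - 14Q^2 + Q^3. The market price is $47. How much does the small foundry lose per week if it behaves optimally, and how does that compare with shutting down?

Profit = -$378 at Q = 9

AVC = 56 - 14Q + Q^2 has its minimum $7 at Q = 7; price $47 clears that bar, so the firm operates.
MC = 56 - 28Q + 3Q^2. Setting P = MC and taking the root on the rising branch gives Q* = 9.
TR = 47·9 = 423. TC = 702 + 99 = 801. Profit = 423 − 801 = -$378.
Shutting down would mean losing the fixed cost of $702, so operating at a loss of $378 is better by $324.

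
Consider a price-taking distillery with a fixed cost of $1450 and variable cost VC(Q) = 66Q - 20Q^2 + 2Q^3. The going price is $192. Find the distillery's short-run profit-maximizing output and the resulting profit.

AVC = 66 - 20Q + 2Q^2; min AVC = $16 at Q = 5. Since P = $192 ≥ min AVC, the firm produces.
With MC = 66 - 40Q + 6Q^2, P = MC on the upward-sloping part at Q* = 9.
TR = 192·9 = 1728. TC = 1450 + 432 = 1882. Profit = 1728 − 1882 = -$154.
Shutting down would mean losing the fixed cost of $1450, so operating at a loss of $154 is better by $1296.

Profit = -$154 at Q = 9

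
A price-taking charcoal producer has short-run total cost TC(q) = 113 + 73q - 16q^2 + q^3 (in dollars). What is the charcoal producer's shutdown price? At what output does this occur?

Short-run supply begins at min AVC. From VC = 73q - 16q^2 + q^3, AVC = 73 - 16q + q^2.
dAVC/dq = -16 + 2q = 0 gives q = 8. min AVC = 73 - 16·8 + 8^2 = 9.
The firm shuts down for any P below $9.

$9 per unit, at q = 8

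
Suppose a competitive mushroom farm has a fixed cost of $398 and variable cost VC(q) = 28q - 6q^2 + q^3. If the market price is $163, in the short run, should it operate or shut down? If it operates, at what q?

Variable cost is VC = 28q - 6q^2 + q^3, so AVC = VC/q = 28 - 6q + q^2 and MC = dTC/dq = 28 - 12q + 3q^2.
AVC is minimized where dAVC/dq = -6 + 2q = 0, at q = 3; min AVC = 28 - 6·3 + 3^2 = $19.
Since P = $163 ≥ min AVC = $19, price covers variable cost and the firm should produce.
Solving P = MC: -135 - 12q + 3q^2 = 0 ⇒ q = -5 or 9. On the upward-sloping branch, q* = 9.
Check: AVC at q = 9 is $55 ≤ P, so revenue covers variable cost.
Profit = P·q − TC = 163·9 − 893 = $574.

Produce at q = 9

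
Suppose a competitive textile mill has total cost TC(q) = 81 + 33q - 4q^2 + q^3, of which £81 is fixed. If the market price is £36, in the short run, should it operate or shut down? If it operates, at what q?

Produce at q = 3

From TC, MC = TC'(q) = 33 - 8q + 3q^2 and AVC = VC/q = 33 - 4q + q^2.
The AVC parabola has its vertex at q = 4/2 = 2, where AVC = 33 - 4·2 + 2^2 = £29.
Because £36 ≥ £29, revenue can cover variable cost; the firm operates.
P = MC gives -3 - 8q + 3q^2 = 0, with roots -1/3 and 3. Take the larger (rising MC): q* = 3.
Check: AVC at q = 3 is £30 ≤ P, so revenue covers variable cost.
Profit = P·q − TC = 36·3 − 171 = -£63, a loss, but smaller than the £81 fixed cost the firm would lose by shutting down.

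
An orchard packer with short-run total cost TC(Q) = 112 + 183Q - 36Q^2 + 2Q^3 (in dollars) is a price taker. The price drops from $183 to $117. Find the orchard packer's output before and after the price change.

MC = 183 - 72Q + 6Q^2; the shutdown threshold is min AVC = $21 (at Q = 9).
With P = $183 above the shutdown price, P = MC gives Q = 12.
At P = $117 ≥ min AVC, set P = MC: Q = 11. The firm stays open but cuts output.

Output falls from 12 to 11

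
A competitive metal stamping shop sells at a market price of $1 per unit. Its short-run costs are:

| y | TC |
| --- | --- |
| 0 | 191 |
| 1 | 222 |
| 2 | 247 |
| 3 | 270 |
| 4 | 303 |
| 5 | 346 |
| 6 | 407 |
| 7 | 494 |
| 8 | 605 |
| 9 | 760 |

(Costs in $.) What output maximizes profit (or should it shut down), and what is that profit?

Tabulate TR − TC: y=0: -191; y=1: -221; y=2: -245; y=3: -267; y=4: -299; y=5: -341; y=6: -401; y=7: -487; y=8: -597; y=9: -751.
Profit is highest at y = 0. Equivalently, the lowest AVC in the table is 79/3 ≈ $26.33 at y = 3, and P = $1 falls below it — price never covers variable cost, so the firm shuts down and loses only its fixed cost.

y = 0 (shut down); profit = -$191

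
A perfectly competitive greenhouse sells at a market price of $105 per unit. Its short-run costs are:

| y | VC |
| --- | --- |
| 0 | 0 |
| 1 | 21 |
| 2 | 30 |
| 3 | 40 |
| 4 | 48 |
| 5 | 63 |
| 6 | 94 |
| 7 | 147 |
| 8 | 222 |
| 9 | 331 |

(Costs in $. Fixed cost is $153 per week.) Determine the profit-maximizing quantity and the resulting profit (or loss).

y = 8; profit = $465

Tabulate TR − TC: y=0: -153; y=1: -69; y=2: 27; y=3: 122; y=4: 219; y=5: 309; y=6: 383; y=7: 435; y=8: 465; y=9: 461.
Profit is maximized at y = 8. AVC there is 222/8 = $27.75 ≤ P, so producing beats shutting down (which would give -$153).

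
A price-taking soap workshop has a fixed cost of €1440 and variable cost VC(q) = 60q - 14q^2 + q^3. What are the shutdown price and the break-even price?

Shutdown price = €11; break-even price = €156

AVC = 60 - 14q + q^2; minimized at q = 7, giving min AVC = €11. That is the shutdown price.
ATC = 1440/q + 60 - 14q + q^2. Setting dATC/dq = −1440/q^2 − 14 + 2q = 0 gives q = 12 (since 2·12^3 − 14·12^2 = 1440).
min ATC = 1440/12 + 60 − 14·12 + 12^2 = €156. That is the break-even price.
For €11 ≤ P < €156 the firm produces at a loss; below €11 it shuts down.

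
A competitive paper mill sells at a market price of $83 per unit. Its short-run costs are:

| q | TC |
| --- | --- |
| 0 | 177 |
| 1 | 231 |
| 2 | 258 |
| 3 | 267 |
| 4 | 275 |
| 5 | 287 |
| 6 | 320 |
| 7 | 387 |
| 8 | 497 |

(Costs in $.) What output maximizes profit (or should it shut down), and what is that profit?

Tabulate TR − TC: q=0: -177; q=1: -148; q=2: -92; q=3: -18; q=4: 57; q=5: 128; q=6: 178; q=7: 194; q=8: 167.
Profit is maximized at q = 7. AVC there is 210/7 = $30 ≤ P, so producing beats shutting down (which would give -$177).

q = 7; profit = $194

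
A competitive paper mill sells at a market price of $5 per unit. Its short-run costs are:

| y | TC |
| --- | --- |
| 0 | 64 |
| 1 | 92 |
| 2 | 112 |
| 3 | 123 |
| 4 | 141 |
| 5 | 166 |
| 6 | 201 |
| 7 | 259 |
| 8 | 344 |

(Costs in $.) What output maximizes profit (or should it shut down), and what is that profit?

Compute π = P·y − TC at each output: y=0: -64; y=1: -87; y=2: -102; y=3: -108; y=4: -121; y=5: -141; y=6: -171; y=7: -224; y=8: -304.
Profit is highest at y = 0. Equivalently, the lowest AVC in the table is 77/4 ≈ $19.25 at y = 4, and P = $5 falls below it — price never covers variable cost, so the firm shuts down and loses only its fixed cost.

y = 0 (shut down); profit = -$64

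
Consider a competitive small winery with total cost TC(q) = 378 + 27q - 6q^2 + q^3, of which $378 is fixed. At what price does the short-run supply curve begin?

$18 per unit

The firm shuts down when price falls below the minimum of average variable cost. AVC = VC/q = 27 - 6q + q^2.
dAVC/dq = -6 + 2q = 0 gives q = 3. min AVC = 27 - 6·3 + 3^2 = 18.
For P < $18 the firm produces nothing.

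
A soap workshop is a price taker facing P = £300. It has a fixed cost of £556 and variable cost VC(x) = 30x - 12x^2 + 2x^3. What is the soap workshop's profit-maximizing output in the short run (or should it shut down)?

From TC, MC = TC'(x) = 30 - 24x + 6x^2 and AVC = VC/x = 30 - 12x + 2x^2.
AVC is minimized where dAVC/dx = -12 + 4x = 0, at x = 3; min AVC = 30 - 12·3 + 2·3^2 = £12.
Since P = £300 ≥ min AVC = £12, price covers variable cost and the firm should produce.
Set P = MC: 300 = 30 - 24x + 6x^2 → -270 - 24x + 6x^2 = 0. The roots are x = -5 and x = 9; the profit-maximizing output is on the rising part of MC, so x* = 9.
Check: AVC at x = 9 is £84 ≤ P, so revenue covers variable cost.
Profit = P·x − TC = 300·9 − 1312 = £1388.

Produce at x = 9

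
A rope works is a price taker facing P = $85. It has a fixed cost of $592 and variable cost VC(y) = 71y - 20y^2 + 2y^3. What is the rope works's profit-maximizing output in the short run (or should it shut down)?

Produce at y = 7

Strip out fixed cost: VC = 71y - 20y^2 + 2y^3. Then AVC = 71 - 20y + 2y^2 and MC = 71 - 40y + 6y^2.
AVC hits its minimum where MC = AVC, at y = 5, giving min AVC = 71 - 20·5 + 2·5^2 = $21.
Because $85 ≥ $21, revenue can cover variable cost; the firm operates.
P = MC gives -14 - 40y + 6y^2 = 0, with roots -1/3 and 7. Take the larger (rising MC): y* = 7.
Check: AVC at y = 7 is $29 ≤ P, so revenue covers variable cost.
Profit = P·y − TC = 85·7 − 795 = -$200, a loss, but smaller than the $592 fixed cost the firm would lose by shutting down.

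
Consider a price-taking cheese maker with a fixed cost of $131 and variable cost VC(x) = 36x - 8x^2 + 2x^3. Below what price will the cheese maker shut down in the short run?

$28 per unit

Short-run supply begins at min AVC. From VC = 36x - 8x^2 + 2x^3, AVC = 36 - 8x + 2x^2.
At the minimum of AVC, MC = AVC. MC = 36 - 16x + 6x^2; setting MC = AVC gives 4x^2 - 8x = 0, so x = 2. min AVC = 28.
So the shutdown price is $28.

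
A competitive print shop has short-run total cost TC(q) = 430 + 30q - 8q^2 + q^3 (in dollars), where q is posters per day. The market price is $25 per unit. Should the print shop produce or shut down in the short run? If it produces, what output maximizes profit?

Produce at q = 5

Strip out fixed cost: VC = 30q - 8q^2 + q^3. Then AVC = 30 - 8q + q^2 and MC = 30 - 16q + 3q^2.
The AVC parabola has its vertex at q = 8/2 = 4, where AVC = 30 - 8·4 + 4^2 = $14.
Because $25 ≥ $14, revenue can cover variable cost; the firm operates.
Solving P = MC: 5 - 16q + 3q^2 = 0 ⇒ q = 1/3 or 5. On the upward-sloping branch, q* = 5.
Check: AVC at q = 5 is $15 ≤ P, so revenue covers variable cost.
Profit = P·q − TC = 25·5 − 505 = -$380, a loss, but smaller than the $430 fixed cost the firm would lose by shutting down.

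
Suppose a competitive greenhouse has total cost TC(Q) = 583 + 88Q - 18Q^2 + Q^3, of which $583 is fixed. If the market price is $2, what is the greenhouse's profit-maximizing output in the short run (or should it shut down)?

Shut down

Strip out fixed cost: VC = 88Q - 18Q^2 + Q^3. Then AVC = 88 - 18Q + Q^2 and MC = 88 - 36Q + 3Q^2.
AVC hits its minimum where MC = AVC, at Q = 9, giving min AVC = 88 - 18·9 + 9^2 = $7.
P = $2 lies below min AVC = $7; no output level covers variable cost.
The firm minimizes its loss by shutting down and losing only its fixed cost of $583.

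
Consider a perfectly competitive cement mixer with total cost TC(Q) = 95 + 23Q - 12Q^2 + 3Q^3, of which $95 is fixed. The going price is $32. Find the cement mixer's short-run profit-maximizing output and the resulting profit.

AVC = 23 - 12Q + 3Q^2 has its minimum $11 at Q = 2; price $32 clears that bar, so the firm operates.
MC = 23 - 24Q + 9Q^2. Setting P = MC and taking the root on the rising branch gives Q* = 3.
TR = 32·3 = 96. TC = 95 + 42 = 137. Profit = 96 − 137 = -$41.
By producing, the firm covers all variable cost plus $54 of fixed cost; shutting down would lose the full $95.

Profit = -$41 at Q = 3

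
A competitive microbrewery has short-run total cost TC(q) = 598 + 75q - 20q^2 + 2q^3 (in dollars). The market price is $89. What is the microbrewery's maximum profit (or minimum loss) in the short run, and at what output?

Profit = -$206 at q = 7

AVC = 75 - 20q + 2q^2; min AVC = $25 at q = 5. Since P = $89 ≥ min AVC, the firm produces.
MC = 75 - 40q + 6q^2. Setting P = MC and taking the root on the rising branch gives q* = 7.
TR = 89·7 = 623. TC = 598 + 231 = 829. Profit = 623 − 829 = -$206.
That loss of $206 beats the $598 the firm would lose by shutting down; producing recovers $392 of fixed cost.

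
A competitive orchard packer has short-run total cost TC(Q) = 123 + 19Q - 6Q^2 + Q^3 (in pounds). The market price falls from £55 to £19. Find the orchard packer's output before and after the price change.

AVC = 19 - 6Q + Q^2, minimized at Q = 3 where min AVC = £10. MC = 19 - 12Q + 3Q^2.
At P = £55 ≥ min AVC, set P = MC on the rising branch: Q = 6.
At P = £19 ≥ min AVC, set P = MC: Q = 4. The firm stays open but cuts output.

Output falls from 6 to 4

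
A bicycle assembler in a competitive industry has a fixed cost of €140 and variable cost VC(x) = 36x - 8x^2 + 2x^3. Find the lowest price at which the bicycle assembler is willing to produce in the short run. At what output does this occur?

€28 per unit, at x = 2

The shutdown price is the minimum of AVC. VC = 36x - 8x^2 + 2x^3, so AVC = 36 - 8x + 2x^2.
dAVC/dx = -8 + 4x = 0 gives x = 2. min AVC = 36 - 8·2 + 2·2^2 = 28.
The firm shuts down for any P below €28.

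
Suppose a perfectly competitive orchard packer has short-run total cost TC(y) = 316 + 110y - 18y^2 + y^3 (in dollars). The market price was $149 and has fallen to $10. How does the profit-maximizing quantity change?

Output falls from 13 to 0 (the firm shuts down)

AVC = 110 - 18y + y^2, minimized at y = 9 where min AVC = $29. MC = 110 - 36y + 3y^2.
At P = $149 ≥ min AVC, set P = MC on the rising branch: y = 13.
At P = $10 < min AVC = $29, price no longer covers variable cost at any output, so the firm shuts down: y = 0.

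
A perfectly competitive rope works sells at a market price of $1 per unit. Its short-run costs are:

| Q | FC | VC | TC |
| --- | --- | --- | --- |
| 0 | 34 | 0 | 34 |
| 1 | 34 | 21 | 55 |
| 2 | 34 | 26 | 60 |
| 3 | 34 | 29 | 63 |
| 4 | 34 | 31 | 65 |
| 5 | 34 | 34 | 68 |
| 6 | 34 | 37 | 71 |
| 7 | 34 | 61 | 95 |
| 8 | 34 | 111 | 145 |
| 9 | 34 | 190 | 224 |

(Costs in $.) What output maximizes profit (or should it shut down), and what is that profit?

Compute π = P·Q − TC at each output: Q=0: -34; Q=1: -54; Q=2: -58; Q=3: -60; Q=4: -61; Q=5: -63; Q=6: -65; Q=7: -88; Q=8: -137; Q=9: -215.
Profit is highest at Q = 0. Equivalently, the lowest AVC in the table is 37/6 ≈ $6.17 at Q = 6, and P = $1 falls below it — price never covers variable cost, so the firm shuts down and loses only its fixed cost.

Q = 0 (shut down); profit = -$34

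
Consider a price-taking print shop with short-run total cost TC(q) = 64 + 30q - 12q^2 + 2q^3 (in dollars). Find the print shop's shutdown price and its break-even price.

AVC = 30 - 12q + 2q^2; minimized at q = 3, giving min AVC = $12. That is the shutdown price.
ATC = 64/q + 30 - 12q + 2q^2. Setting dATC/dq = −64/q^2 − 12 + 4q = 0 gives q = 4 (since 4·4^3 − 12·4^2 = 64).
min ATC = 64/4 + 30 − 12·4 + 2·4^2 = $30. That is the break-even price.
For $12 ≤ P < $30 the firm produces at a loss; below $12 it shuts down.

Shutdown price = $12; break-even price = $30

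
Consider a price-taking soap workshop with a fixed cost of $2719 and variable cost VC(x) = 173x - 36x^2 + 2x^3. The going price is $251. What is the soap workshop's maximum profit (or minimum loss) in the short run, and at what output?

AVC = 173 - 36x + 2x^2 has its minimum $11 at x = 9; price $251 clears that bar, so the firm operates.
MC = 173 - 72x + 6x^2. Setting P = MC and taking the root on the rising branch gives x* = 13.
TR = 251·13 = 3263. TC = 2719 + 559 = 3278. Profit = 3263 − 3278 = -$15.
That loss of $15 beats the $2719 the firm would lose by shutting down; producing recovers $2704 of fixed cost.

Profit = -$15 at x = 13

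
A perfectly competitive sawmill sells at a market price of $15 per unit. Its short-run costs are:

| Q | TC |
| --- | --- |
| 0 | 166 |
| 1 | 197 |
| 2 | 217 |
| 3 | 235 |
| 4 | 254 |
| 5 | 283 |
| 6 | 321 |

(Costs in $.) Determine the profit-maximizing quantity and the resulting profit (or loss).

Tabulate TR − TC: Q=0: -166; Q=1: -182; Q=2: -187; Q=3: -190; Q=4: -194; Q=5: -208; Q=6: -231.
Profit is highest at Q = 0. Equivalently, the lowest AVC in the table is 88/4 ≈ $22 at Q = 4, and P = $15 falls below it — price never covers variable cost, so the firm shuts down and loses only its fixed cost.

Q = 0 (shut down); profit = -$166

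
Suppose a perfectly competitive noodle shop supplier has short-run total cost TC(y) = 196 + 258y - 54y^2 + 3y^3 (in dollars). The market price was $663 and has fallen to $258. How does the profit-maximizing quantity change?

Output falls from 15 to 12

AVC = 258 - 54y + 3y^2, minimized at y = 9 where min AVC = $15. MC = 258 - 108y + 9y^2.
At P = $663 ≥ min AVC, set P = MC on the rising branch: y = 15.
At P = $258 ≥ min AVC, set P = MC: y = 12. The firm stays open but cuts output.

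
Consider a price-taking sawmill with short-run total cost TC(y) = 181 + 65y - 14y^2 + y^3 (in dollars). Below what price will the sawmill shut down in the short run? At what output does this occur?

The firm shuts down when price falls below the minimum of average variable cost. AVC = VC/y = 65 - 14y + y^2.
At the minimum of AVC, MC = AVC. MC = 65 - 28y + 3y^2; setting MC = AVC gives 2y^2 - 14y = 0, so y = 7. min AVC = 16.
For P < $16 the firm produces nothing.

$16 per unit, at y = 7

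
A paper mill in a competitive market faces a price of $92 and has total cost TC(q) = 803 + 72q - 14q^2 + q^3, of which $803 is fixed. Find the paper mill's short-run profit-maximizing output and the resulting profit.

AVC = 72 - 14q + q^2; min AVC = $23 at q = 7. Since P = $92 ≥ min AVC, the firm produces.
MC = 72 - 28q + 3q^2. Setting P = MC and taking the root on the rising branch gives q* = 10.
TR = 92·10 = 920. TC = 803 + 320 = 1123. Profit = 920 − 1123 = -$203.
That loss of $203 beats the $803 the firm would lose by shutting down; producing recovers $600 of fixed cost.

Profit = -$203 at q = 10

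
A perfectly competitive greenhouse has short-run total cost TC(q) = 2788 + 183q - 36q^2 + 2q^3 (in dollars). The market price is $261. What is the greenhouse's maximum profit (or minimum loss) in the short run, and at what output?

Profit = -$84 at q = 13

AVC = 183 - 36q + 2q^2 has its minimum $21 at q = 9; price $261 clears that bar, so the firm operates.
MC = 183 - 72q + 6q^2. Setting P = MC and taking the root on the rising branch gives q* = 13.
TR = 261·13 = 3393. TC = 2788 + 689 = 3477. Profit = 3393 − 3477 = -$84.
By producing, the firm covers all variable cost plus $2704 of fixed cost; shutting down would lose the full $2788.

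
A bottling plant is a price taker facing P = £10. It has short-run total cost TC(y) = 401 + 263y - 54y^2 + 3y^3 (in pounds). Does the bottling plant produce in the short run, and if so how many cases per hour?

Variable cost is VC = 263y - 54y^2 + 3y^3, so AVC = VC/y = 263 - 54y + 3y^2 and MC = dTC/dy = 263 - 108y + 9y^2.
AVC hits its minimum where MC = AVC, at y = 9, giving min AVC = 263 - 54·9 + 3·9^2 = £20.
P = £10 lies below min AVC = £20; no output level covers variable cost.
Shutting down limits the loss to fixed cost, £401.

Shut down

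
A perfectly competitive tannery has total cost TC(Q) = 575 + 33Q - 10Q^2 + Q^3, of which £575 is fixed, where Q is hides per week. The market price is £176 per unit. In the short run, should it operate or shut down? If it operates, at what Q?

Produce at Q = 11

Strip out fixed cost: VC = 33Q - 10Q^2 + Q^3. Then AVC = 33 - 10Q + Q^2 and MC = 33 - 20Q + 3Q^2.
AVC hits its minimum where MC = AVC, at Q = 5, giving min AVC = 33 - 10·5 + 5^2 = £8.
P = £176 exceeds min AVC = £8, so the firm stays open.
P = MC gives -143 - 20Q + 3Q^2 = 0, with roots -13/3 and 11. Take the larger (rising MC): Q* = 11.
Check: AVC at Q = 11 is £44 ≤ P, so revenue covers variable cost.
Profit = P·Q − TC = 176·11 − 1059 = £877.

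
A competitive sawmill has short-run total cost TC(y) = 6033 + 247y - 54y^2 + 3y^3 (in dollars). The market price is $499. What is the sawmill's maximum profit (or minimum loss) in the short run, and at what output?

Profit = -$153 at y = 14

AVC = 247 - 54y + 3y^2; min AVC = $4 at y = 9. Since P = $499 ≥ min AVC, the firm produces.
With MC = 247 - 108y + 9y^2, P = MC on the upward-sloping part at y* = 14.
TR = 499·14 = 6986. TC = 6033 + 1106 = 7139. Profit = 6986 − 7139 = -$153.
That loss of $153 beats the $6033 the firm would lose by shutting down; producing recovers $5880 of fixed cost.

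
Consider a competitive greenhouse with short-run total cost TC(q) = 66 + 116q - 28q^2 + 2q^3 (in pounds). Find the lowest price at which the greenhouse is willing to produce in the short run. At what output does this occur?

£18 per unit, at q = 7

The firm shuts down when price falls below the minimum of average variable cost. AVC = VC/q = 116 - 28q + 2q^2.
dAVC/dq = -28 + 4q = 0 gives q = 7. min AVC = 116 - 28·7 + 2·7^2 = 18.
For P < £18 the firm produces nothing.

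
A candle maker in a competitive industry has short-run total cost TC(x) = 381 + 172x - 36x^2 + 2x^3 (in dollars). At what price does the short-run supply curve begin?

$10 per unit

The shutdown price is the minimum of AVC. VC = 172x - 36x^2 + 2x^3, so AVC = 172 - 36x + 2x^2.
dAVC/dx = -36 + 4x = 0 gives x = 9. min AVC = 172 - 36·9 + 2·9^2 = 10.
For P < $10 the firm produces nothing.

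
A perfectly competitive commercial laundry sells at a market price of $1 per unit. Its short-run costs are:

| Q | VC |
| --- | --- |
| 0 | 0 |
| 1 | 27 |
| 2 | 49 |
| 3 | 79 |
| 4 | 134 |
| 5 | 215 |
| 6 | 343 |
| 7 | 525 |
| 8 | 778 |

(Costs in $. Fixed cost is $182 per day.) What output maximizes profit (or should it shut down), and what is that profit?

Q = 0 (shut down); profit = -$182

Profit at each row (π = 1Q − TC): Q=0: -182; Q=1: -208; Q=2: -229; Q=3: -258; Q=4: -312; Q=5: -392; Q=6: -519; Q=7: -700; Q=8: -952.
Profit is highest at Q = 0. Equivalently, the lowest AVC in the table is 49/2 ≈ $24.50 at Q = 2, and P = $1 falls below it — price never covers variable cost, so the firm shuts down and loses only its fixed cost.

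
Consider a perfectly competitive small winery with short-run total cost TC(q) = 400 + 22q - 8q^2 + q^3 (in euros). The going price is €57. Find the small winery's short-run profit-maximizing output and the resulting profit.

AVC = 22 - 8q + q^2 has its minimum €6 at q = 4; price €57 clears that bar, so the firm operates.
With MC = 22 - 16q + 3q^2, P = MC on the upward-sloping part at q* = 7.
TR = 57·7 = 399. TC = 400 + 105 = 505. Profit = 399 − 505 = -€106.
Shutting down would mean losing the fixed cost of €400, so operating at a loss of €106 is better by €294.

Profit = -€106 at q = 7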